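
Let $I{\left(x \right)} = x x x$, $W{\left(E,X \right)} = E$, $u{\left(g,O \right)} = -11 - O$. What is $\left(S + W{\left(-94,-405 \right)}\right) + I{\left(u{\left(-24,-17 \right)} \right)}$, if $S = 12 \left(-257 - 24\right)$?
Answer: $-3250$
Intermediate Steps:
$I{\left(x \right)} = x^{3}$ ($I{\left(x \right)} = x^{2} x = x^{3}$)
$S = -3372$ ($S = 12 \left(-281\right) = -3372$)
$\left(S + W{\left(-94,-405 \right)}\right) + I{\left(u{\left(-24,-17 \right)} \right)} = \left(-3372 - 94\right) + \left(-11 - -17\right)^{3} = -3466 + \left(-11 + 17\right)^{3} = -3466 + 6^{3} = -3466 + 216 = -3250$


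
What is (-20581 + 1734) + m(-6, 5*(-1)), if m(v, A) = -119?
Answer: -18966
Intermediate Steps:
(-20581 + 1734) + m(-6, 5*(-1)) = (-20581 + 1734) - 119 = -18847 - 119 = -18966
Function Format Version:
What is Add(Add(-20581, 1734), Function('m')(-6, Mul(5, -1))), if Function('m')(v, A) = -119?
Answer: -18966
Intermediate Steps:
Add(Add(-20581, 1734), Function('m')(-6, Mul(5, -1))) = Add(Add(-20581, 1734), -119) = Add(-18847, -119) = -18966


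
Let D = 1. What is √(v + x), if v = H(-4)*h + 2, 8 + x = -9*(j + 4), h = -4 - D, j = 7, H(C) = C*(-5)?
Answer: I*√205 ≈ 14.318*I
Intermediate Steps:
H(C) = -5*C
h = -5 (h = -4 - 1*1 = -4 - 1 = -5)
x = -107 (x = -8 - 9*(7 + 4) = -8 - 9*11 = -8 - 99 = -107)
v = -98 (v = -5*(-4)*(-5) + 2 = 20*(-5) + 2 = -100 + 2 = -98)
√(v + x) = √(-98 - 107) = √(-205) = I*√205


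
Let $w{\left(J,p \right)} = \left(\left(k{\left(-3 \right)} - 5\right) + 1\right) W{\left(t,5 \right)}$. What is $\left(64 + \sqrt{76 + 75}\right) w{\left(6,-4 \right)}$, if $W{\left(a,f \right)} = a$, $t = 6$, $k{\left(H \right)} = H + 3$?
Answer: $-1536 - 24 \sqrt{151} \approx -1830.9$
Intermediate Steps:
$k{\left(H \right)} = 3 + H$
$w{\left(J,p \right)} = -24$ ($w{\left(J,p \right)} = \left(\left(\left(3 - 3\right) - 5\right) + 1\right) 6 = \left(\left(0 - 5\right) + 1\right) 6 = \left(-5 + 1\right) 6 = \left(-4\right) 6 = -24$)
$\left(64 + \sqrt{76 + 75}\right) w{\left(6,-4 \right)} = \left(64 + \sqrt{76 + 75}\right) \left(-24\right) = \left(64 + \sqrt{151}\right) \left(-24\right) = -1536 - 24 \sqrt{151}$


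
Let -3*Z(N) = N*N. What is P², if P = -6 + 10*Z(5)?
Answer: 71824/9 ≈ 7980.4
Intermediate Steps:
Z(N) = -N²/3 (Z(N) = -N*N/3 = -N²/3)
P = -268/3 (P = -6 + 10*(-⅓*5²) = -6 + 10*(-⅓*25) = -6 + 10*(-25/3) = -6 - 250/3 = -268/3 ≈ -89.333)
P² = (-268/3)² = 71824/9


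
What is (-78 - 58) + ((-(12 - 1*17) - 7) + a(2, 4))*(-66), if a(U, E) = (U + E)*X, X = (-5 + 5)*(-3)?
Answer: -4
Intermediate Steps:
X = 0 (X = 0*(-3) = 0)
a(U, E) = 0 (a(U, E) = (U + E)*0 = (E + U)*0 = 0)
(-78 - 58) + ((-(12 - 1*17) - 7) + a(2, 4))*(-66) = (-78 - 58) + ((-(12 - 1*17) - 7) + 0)*(-66) = -136 + ((-(12 - 17) - 7) + 0)*(-66) = -136 + ((-1*(-5) - 7) + 0)*(-66) = -136 + ((5 - 7) + 0)*(-66) = -136 + (-2 + 0)*(-66) = -136 - 2*(-66) = -136 + 132 = -4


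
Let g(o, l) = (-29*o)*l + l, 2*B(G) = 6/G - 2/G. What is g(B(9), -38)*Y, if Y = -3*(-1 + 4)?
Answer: -1862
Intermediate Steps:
Y = -9 (Y = -3*3 = -9)
B(G) = 2/G (B(G) = (6/G - 2/G)/2 = (4/G)/2 = 2/G)
g(o, l) = l - 29*l*o (g(o, l) = -29*l*o + l = l - 29*l*o)
g(B(9), -38)*Y = -38*(1 - 58/9)*(-9) = -38*(-49/9)*(-9) = (1862/9)*(-9) = -1862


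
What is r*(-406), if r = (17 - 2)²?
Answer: -91350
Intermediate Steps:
r = 225 (r = 15² = 225)
r*(-406) = 225*(-406) = -91350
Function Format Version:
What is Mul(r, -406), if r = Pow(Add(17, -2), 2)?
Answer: -91350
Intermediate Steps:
r = 225 (r = Pow(15, 2) = 225)
Mul(r, -406) = Mul(225, -406) = -91350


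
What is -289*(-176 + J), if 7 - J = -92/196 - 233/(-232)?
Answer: 556981897/11368 ≈ 48996.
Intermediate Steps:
J = 73495/11368 (J = 7 - (-92/196 - 233/(-232)) = 7 - (-92*1/196 - 233*(-1/232)) = 7 - (-23/49 + 233/232) = 7 - 1*6081/11368 = 7 - 6081/11368 = 73495/11368 ≈ 6.4651)
-289*(-176 + J) = -289*(-176 + 73495/11368) = -289*(-1927273/11368) = 556981897/11368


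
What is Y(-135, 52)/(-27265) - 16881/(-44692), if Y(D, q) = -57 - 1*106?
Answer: 467545261/1218527380 ≈ 0.38370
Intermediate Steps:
Y(D, q) = -163 (Y(D, q) = -57 - 106 = -163)
Y(-135, 52)/(-27265) - 16881/(-44692) = -163/(-27265) - 16881/(-44692) = -163*(-1/27265) - 16881*(-1/44692) = 163/27265 + 16881/44692 = 467545261/1218527380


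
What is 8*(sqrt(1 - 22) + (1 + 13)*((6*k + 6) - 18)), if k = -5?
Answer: -4704 + 8*I*sqrt(21) ≈ -4704.0 + 36.661*I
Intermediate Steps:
8*(sqrt(1 - 22) + (1 + 13)*((6*k + 6) - 18)) = 8*(sqrt(1 - 22) + (1 + 13)*((6*(-5) + 6) - 18)) = 8*(sqrt(-21) + 14*((-30 + 6) - 18)) = 8*(I*sqrt(21) + 14*(-24 - 18)) = 8*(I*sqrt(21) + 14*(-42)) = 8*(I*sqrt(21) - 588) = 8*(-588 + I*sqrt(21)) = -4704 + 8*I*sqrt(21)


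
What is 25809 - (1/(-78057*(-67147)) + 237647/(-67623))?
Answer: 3049593535141501081/118143994056039 ≈ 25813.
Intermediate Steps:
25809 - (1/(-78057*(-67147)) + 237647/(-67623)) = 25809 - (-1/78057*(-1/67147) + 237647*(-1/67623)) = 25809 - (1/5241293379 - 237647/67623) = 25809 - 1*(-415192549190530/118143994056039) = 25809 + 415192549190530/118143994056039 = 3049593535141501081/118143994056039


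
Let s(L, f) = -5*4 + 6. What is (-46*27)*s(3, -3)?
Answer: 17388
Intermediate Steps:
s(L, f) = -14 (s(L, f) = -20 + 6 = -14)
(-46*27)*s(3, -3) = -46*27*(-14) = -1242*(-14) = 17388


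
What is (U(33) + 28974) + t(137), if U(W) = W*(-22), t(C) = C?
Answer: 28385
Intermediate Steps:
U(W) = -22*W
(U(33) + 28974) + t(137) = (-22*33 + 28974) + 137 = (-726 + 28974) + 137 = 28248 + 137 = 28385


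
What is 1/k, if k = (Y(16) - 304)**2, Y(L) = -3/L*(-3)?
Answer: 256/23571025 ≈ 1.0861e-5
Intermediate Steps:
Y(L) = 9/L
k = 23571025/256 (k = (9/16 - 304)**2 = (-4855/16)**2 = 23571025/256 ≈ 92074.)
1/k = 1/(23571025/256) = 256/23571025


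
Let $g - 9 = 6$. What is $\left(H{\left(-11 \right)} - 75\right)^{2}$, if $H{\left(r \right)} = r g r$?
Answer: $3027600$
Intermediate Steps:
$g = 15$ ($g = 9 + 6 = 15$)
$H{\left(r \right)} = 15 r^{2}$ ($H{\left(r \right)} = r 15 r = 15 r r = 15 r^{2}$)
$\left(H{\left(-11 \right)} - 75\right)^{2} = \left(15 \left(-11\right)^{2} - 75\right)^{2} = \left(15 \cdot 121 - 75\right)^{2} = \left(1815 - 75\right)^{2} = 1740^{2} = 3027600$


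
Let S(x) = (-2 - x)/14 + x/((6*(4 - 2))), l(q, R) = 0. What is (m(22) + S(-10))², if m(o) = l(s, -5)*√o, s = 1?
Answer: 121/1764 ≈ 0.068594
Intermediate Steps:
m(o) = 0 (m(o) = 0*√o = 0)
S(x) = -⅐ + x/84 (S(x) = (-2 - x)*(1/14) + x/((6*2)) = (-⅐ - x/14) + x/12 = -⅐ + x/84)
(m(22) + S(-10))² = (0 + (-⅐ + (1/84)*(-10)))² = (0 + (-⅐ - 5/42))² = (0 - 11/42)² = (-11/42)² = 121/1764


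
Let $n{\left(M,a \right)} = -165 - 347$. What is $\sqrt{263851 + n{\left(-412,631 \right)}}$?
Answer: $\sqrt{263339} \approx 513.17$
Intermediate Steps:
$n{\left(M,a \right)} = -512$
$\sqrt{263851 + n{\left(-412,631 \right)}} = \sqrt{263851 - 512} = \sqrt{263339}$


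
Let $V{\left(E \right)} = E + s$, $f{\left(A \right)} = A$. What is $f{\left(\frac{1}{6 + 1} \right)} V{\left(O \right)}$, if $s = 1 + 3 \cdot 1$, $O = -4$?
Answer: $0$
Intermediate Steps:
$s = 4$ ($s = 1 + 3 = 4$)
$V{\left(E \right)} = 4 + E$ ($V{\left(E \right)} = E + 4 = 4 + E$)
$f{\left(\frac{1}{6 + 1} \right)} V{\left(O \right)} = \frac{4 - 4}{6 + 1} = \frac{1}{7} \cdot 0 = 0$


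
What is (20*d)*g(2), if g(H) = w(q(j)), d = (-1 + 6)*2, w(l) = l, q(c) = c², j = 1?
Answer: 200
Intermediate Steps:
d = 10 (d = 5*2 = 10)
g(H) = 1 (g(H) = 1² = 1)
(20*d)*g(2) = (20*10)*1 = 200*1 = 200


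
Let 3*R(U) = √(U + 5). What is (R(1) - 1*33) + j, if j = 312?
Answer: 279 + √6/3 ≈ 279.82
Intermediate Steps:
R(U) = √(5 + U)/3 (R(U) = √(U + 5)/3 = √(5 + U)/3)
(R(1) - 1*33) + j = (√(5 + 1)/3 - 1*33) + 312 = (√6/3 - 33) + 312 = (-33 + √6/3) + 312 = 279 + √6/3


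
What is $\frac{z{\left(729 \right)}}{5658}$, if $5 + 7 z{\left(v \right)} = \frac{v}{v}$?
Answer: $- \frac{2}{19803} \approx -0.00010099$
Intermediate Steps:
$z{\left(v \right)} = - \frac{4}{7}$ ($z{\left(v \right)} = - \frac{5}{7} + \frac{v \frac{1}{v}}{7} = - \frac{5}{7} + \frac{1}{7} \cdot 1 = - \frac{5}{7} + \frac{1}{7} = - \frac{4}{7}$)
$\frac{z{\left(729 \right)}}{5658} = - \frac{4}{7 \cdot 5658} = \left(- \frac{4}{7}\right) \frac{1}{5658} = - \frac{2}{19803}$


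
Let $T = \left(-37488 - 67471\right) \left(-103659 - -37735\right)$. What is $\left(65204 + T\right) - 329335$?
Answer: $6919052985$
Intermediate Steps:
$T = 6919317116$ ($T = - 104959 \left(-103659 + \left(-27278 + 65013\right)\right) = - 104959 \left(-103659 + 37735\right) = \left(-104959\right) \left(-65924\right) = 6919317116$)
$\left(65204 + T\right) - 329335 = \left(65204 + 6919317116\right) - 329335 = 6919382320 - 329335 = 6919052985$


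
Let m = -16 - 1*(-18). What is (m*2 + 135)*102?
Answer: 14178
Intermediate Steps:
m = 2 (m = -16 + 18 = 2)
(m*2 + 135)*102 = (2*2 + 135)*102 = (4 + 135)*102 = 139*102 = 14178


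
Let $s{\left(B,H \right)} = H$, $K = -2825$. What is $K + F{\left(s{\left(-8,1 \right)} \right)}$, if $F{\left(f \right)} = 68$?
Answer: $-2757$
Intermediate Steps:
$K + F{\left(s{\left(-8,1 \right)} \right)} = -2825 + 68 = -2757$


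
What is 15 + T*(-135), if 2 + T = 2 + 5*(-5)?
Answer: 3390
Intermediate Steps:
T = -25 (T = -2 + (2 + 5*(-5)) = -2 + (2 - 25) = -2 - 23 = -25)
15 + T*(-135) = 15 - 25*(-135) = 15 + 3375 = 3390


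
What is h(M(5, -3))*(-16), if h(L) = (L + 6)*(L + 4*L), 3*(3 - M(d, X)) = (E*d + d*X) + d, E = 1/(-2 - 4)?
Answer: -540260/81 ≈ -6669.9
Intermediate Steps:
E = -⅙ (E = 1/(-6) = -⅙ ≈ -0.16667)
M(d, X) = 3 - 5*d/18 - X*d/3 (M(d, X) = 3 - ((-d/6 + d*X) + d)/3 = 3 - ((-d/6 + X*d) + d)/3 = 3 - (5*d/6 + X*d)/3 = 3 + (-5*d/18 - X*d/3) = 3 - 5*d/18 - X*d/3)
h(L) = 5*L*(6 + L) (h(L) = (6 + L)*(5*L) = 5*L*(6 + L))
h(M(5, -3))*(-16) = (5*(3 - 5/18*5 - ⅓*(-3)*5)*(6 + (3 - 5/18*5 - ⅓*(-3)*5)))*(-16) = (5*(3 - 25/18 + 5)*(6 + (3 - 25/18 + 5)))*(-16) = (5*(119/18)*(6 + 119/18))*(-16) = (5*(119/18)*(227/18))*(-16) = (135065/324)*(-16) = -540260/81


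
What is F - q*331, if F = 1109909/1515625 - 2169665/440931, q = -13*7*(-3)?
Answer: -60391131058995971/668286046875 ≈ -90367.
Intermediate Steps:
q = 273 (q = -91*(-3) = 273)
F = -2799005230346/668286046875 (F = 1109909*(1/1515625) - 2169665*1/440931 = 1109909/1515625 - 2169665/440931 = -2799005230346/668286046875 ≈ -4.1883)
F - q*331 = -2799005230346/668286046875 - 273*331 = -2799005230346/668286046875 - 1*90363 = -2799005230346/668286046875 - 90363 = -60391131058995971/668286046875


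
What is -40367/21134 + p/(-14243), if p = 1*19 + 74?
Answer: -576912643/301011562 ≈ -1.9166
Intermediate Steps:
p = 93 (p = 19 + 74 = 93)
-40367/21134 + p/(-14243) = -40367/21134 + 93/(-14243) = -40367*1/21134 + 93*(-1/14243) = -40367/21134 - 93/14243 = -576912643/301011562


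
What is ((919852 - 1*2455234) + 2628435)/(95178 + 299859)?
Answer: 364351/131679 ≈ 2.7670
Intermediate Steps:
((919852 - 1*2455234) + 2628435)/(95178 + 299859) = ((919852 - 2455234) + 2628435)/395037 = (-1535382 + 2628435)*(1/395037) = 1093053*(1/395037) = 364351/131679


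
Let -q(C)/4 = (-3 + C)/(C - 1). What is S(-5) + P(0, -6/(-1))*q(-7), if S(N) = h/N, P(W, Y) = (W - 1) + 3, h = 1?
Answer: -51/5 ≈ -10.200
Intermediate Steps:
q(C) = -4*(-3 + C)/(-1 + C) (q(C) = -4*(-3 + C)/(C - 1) = -4*(-3 + C)/(-1 + C))
P(W, Y) = 2 + W (P(W, Y) = (-1 + W) + 3 = 2 + W)
S(N) = 1/N
S(-5) + P(0, -6/(-1))*q(-7) = 1/(-5) + (2 + 0)*(4*(3 - 1*(-7))/(-1 - 7)) = -⅕ + 2*(4*(3 + 7)/(-8)) = -⅕ + 2*(4*(-⅛)*10) = -⅕ + 2*(-5) = -⅕ - 10 = -51/5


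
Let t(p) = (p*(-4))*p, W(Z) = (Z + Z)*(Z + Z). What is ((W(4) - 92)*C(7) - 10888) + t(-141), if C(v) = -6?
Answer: -90244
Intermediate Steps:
W(Z) = 4*Z² (W(Z) = (2*Z)*(2*Z) = 4*Z²)
t(p) = -4*p² (t(p) = (-4*p)*p = -4*p²)
((W(4) - 92)*C(7) - 10888) + t(-141) = ((4*4² - 92)*(-6) - 10888) - 4*(-141)² = ((4*16 - 92)*(-6) - 10888) - 4*19881 = ((64 - 92)*(-6) - 10888) - 79524 = (-28*(-6) - 10888) - 79524 = (168 - 10888) - 79524 = -10720 - 79524 = -90244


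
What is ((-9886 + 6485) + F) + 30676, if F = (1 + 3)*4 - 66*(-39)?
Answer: 29865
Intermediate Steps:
F = 2590 (F = 4*4 + 2574 = 16 + 2574 = 2590)
((-9886 + 6485) + F) + 30676 = ((-9886 + 6485) + 2590) + 30676 = (-3401 + 2590) + 30676 = -811 + 30676 = 29865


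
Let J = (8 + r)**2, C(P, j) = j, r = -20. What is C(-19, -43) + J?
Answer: 101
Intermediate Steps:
J = 144 (J = (8 - 20)**2 = (-12)**2 = 144)
C(-19, -43) + J = -43 + 144 = 101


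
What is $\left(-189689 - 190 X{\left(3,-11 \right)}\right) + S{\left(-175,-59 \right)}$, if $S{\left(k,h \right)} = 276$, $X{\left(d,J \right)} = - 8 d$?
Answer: $-184853$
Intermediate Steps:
$\left(-189689 - 190 X{\left(3,-11 \right)}\right) + S{\left(-175,-59 \right)} = \left(-189689 - 190 \left(\left(-8\right) 3\right)\right) + 276 = \left(-189689 - -4560\right) + 276 = \left(-189689 + 4560\right) + 276 = -185129 + 276 = -184853$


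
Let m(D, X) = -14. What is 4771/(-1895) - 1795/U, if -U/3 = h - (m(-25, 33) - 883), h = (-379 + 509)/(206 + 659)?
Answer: -1633013966/882351795 ≈ -1.8508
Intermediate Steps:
h = 26/173 (h = 130/865 = 130*(1/865) = 26/173 ≈ 0.15029)
U = -465621/173 (U = -3*(26/173 - (-14 - 883)) = -3*(26/173 - 1*(-897)) = -3*(26/173 + 897) = -3*155207/173 = -465621/173 ≈ -2691.4)
4771/(-1895) - 1795/U = 4771/(-1895) - 1795/(-465621/173) = 4771*(-1/1895) - 1795*(-173/465621) = -4771/1895 + 310535/465621 = -1633013966/882351795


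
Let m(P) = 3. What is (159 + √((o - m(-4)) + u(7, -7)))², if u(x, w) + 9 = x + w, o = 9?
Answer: (159 + I*√3)² ≈ 25278.0 + 550.79*I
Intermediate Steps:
u(x, w) = -9 + w + x (u(x, w) = -9 + (x + w) = -9 + (w + x) = -9 + w + x)
(159 + √((o - m(-4)) + u(7, -7)))² = (159 + √((9 - 1*3) + (-9 - 7 + 7)))² = (159 + √((9 - 3) - 9))² = (159 + √(6 - 9))² = (159 + √(-3))² = (159 + I*√3)²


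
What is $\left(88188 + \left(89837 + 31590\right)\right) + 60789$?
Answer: $270404$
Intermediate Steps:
$\left(88188 + \left(89837 + 31590\right)\right) + 60789 = \left(88188 + 121427\right) + 60789 = 209615 + 60789 = 270404$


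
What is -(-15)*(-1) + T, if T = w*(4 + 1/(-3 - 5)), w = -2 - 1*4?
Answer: -153/4 ≈ -38.250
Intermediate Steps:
w = -6 (w = -2 - 4 = -6)
T = -93/4 (T = -6*(4 + 1/(-3 - 5)) = -6*(4 + 1/(-8)) = -6*(4 - ⅛) = -6*31/8 = -93/4 ≈ -23.250)
-(-15)*(-1) + T = -(-15)*(-1) - 93/4 = -5*3 - 93/4 = -15 - 93/4 = -153/4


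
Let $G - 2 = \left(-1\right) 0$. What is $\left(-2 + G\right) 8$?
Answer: $0$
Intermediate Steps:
$G = 2$ ($G = 2 - 0 = 2 + 0 = 2$)
$\left(-2 + G\right) 8 = \left(-2 + 2\right) 8 = 0 \cdot 8 = 0$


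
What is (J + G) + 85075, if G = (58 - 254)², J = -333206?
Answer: -209715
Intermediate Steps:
G = 38416 (G = (-196)² = 38416)
(J + G) + 85075 = (-333206 + 38416) + 85075 = -294790 + 85075 = -209715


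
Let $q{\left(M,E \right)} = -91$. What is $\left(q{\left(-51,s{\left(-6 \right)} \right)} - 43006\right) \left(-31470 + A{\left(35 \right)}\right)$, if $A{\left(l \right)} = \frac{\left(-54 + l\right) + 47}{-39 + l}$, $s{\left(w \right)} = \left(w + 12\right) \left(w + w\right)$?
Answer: $1356564269$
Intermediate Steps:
$s{\left(w \right)} = 2 w \left(12 + w\right)$ ($s{\left(w \right)} = \left(12 + w\right) 2 w = 2 w \left(12 + w\right)$)
$A{\left(l \right)} = \frac{-7 + l}{-39 + l}$
$\left(q{\left(-51,s{\left(-6 \right)} \right)} - 43006\right) \left(-31470 + A{\left(35 \right)}\right) = \left(-91 - 43006\right) \left(-31470 + \frac{-7 + 35}{-39 + 35}\right) = - 43097 \left(-31470 + \frac{1}{-4} \cdot 28\right) = - 43097 \left(-31470 - 7\right) = \left(-43097\right) \left(-31477\right) = 1356564269$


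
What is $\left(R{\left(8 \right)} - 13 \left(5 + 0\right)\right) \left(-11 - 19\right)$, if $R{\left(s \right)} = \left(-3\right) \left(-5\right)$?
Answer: $1500$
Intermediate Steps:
$R{\left(s \right)} = 15$
$\left(R{\left(8 \right)} - 13 \left(5 + 0\right)\right) \left(-11 - 19\right) = \left(15 - 13 \left(5 + 0\right)\right) \left(-11 - 19\right) = \left(15 - 65\right) \left(-11 - 19\right) = \left(15 - 65\right) \left(-30\right) = \left(-50\right) \left(-30\right) = 1500$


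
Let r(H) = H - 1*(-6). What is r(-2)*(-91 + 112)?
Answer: 84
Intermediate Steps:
r(H) = 6 + H (r(H) = H + 6 = 6 + H)
r(-2)*(-91 + 112) = (6 - 2)*(-91 + 112) = 4*21 = 84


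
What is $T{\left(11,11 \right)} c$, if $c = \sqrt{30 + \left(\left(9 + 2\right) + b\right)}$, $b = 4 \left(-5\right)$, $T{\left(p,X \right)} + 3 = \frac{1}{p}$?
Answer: $- \frac{32 \sqrt{21}}{11} \approx -13.331$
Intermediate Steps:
$T{\left(p,X \right)} = -3 + \frac{1}{p}$
$b = -20$
$c = \sqrt{21}$ ($c = \sqrt{30 + \left(\left(9 + 2\right) - 20\right)} = \sqrt{30 + \left(11 - 20\right)} = \sqrt{30 - 9} = \sqrt{21} \approx 4.5826$)
$T{\left(11,11 \right)} c = \left(-3 + \frac{1}{11}\right) \sqrt{21} = - \frac{32 \sqrt{21}}{11}$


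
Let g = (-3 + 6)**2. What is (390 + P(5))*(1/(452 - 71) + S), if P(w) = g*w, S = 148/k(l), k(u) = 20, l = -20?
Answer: 408958/127 ≈ 3220.1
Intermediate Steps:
S = 37/5 (S = 148/20 = 148*(1/20) = 37/5 ≈ 7.4000)
g = 9 (g = 3**2 = 9)
P(w) = 9*w
(390 + P(5))*(1/(452 - 71) + S) = (390 + 9*5)*(1/(452 - 71) + 37/5) = (390 + 45)*(1/381 + 37/5) = 435*(1/381 + 37/5) = 435*(14102/1905) = 408958/127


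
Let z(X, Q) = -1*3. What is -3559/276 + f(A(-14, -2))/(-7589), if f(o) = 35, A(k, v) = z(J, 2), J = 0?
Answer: -27018911/2094564 ≈ -12.900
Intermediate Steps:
z(X, Q) = -3
A(k, v) = -3
-3559/276 + f(A(-14, -2))/(-7589) = -3559/276 + 35/(-7589) = -3559*1/276 + 35*(-1/7589) = -3559/276 - 35/7589 = -27018911/2094564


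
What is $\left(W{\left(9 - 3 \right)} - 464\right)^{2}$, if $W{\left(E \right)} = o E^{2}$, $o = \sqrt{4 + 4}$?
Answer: $225664 - 66816 \sqrt{2} \approx 1.3117 \cdot 10^{5}$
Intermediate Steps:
$o = 2 \sqrt{2}$ ($o = \sqrt{8} = 2 \sqrt{2} \approx 2.8284$)
$W{\left(E \right)} = 2 \sqrt{2} E^{2}$
$\left(W{\left(9 - 3 \right)} - 464\right)^{2} = \left(2 \sqrt{2} \left(9 - 3\right)^{2} - 464\right)^{2} = \left(2 \sqrt{2} \cdot 6^{2} - 464\right)^{2} = \left(2 \sqrt{2} \cdot 36 - 464\right)^{2} = \left(72 \sqrt{2} - 464\right)^{2} = \left(-464 + 72 \sqrt{2}\right)^{2}$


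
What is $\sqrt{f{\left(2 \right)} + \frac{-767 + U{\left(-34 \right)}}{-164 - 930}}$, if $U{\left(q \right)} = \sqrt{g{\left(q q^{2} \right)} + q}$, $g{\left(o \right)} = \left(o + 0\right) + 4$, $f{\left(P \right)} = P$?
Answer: $\frac{\sqrt{3232770 - 1094 i \sqrt{39334}}}{1094} \approx 1.6444 - 0.055122 i$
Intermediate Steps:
$g{\left(o \right)} = 4 + o$ ($g{\left(o \right)} = o + 4 = 4 + o$)
$U{\left(q \right)} = \sqrt{4 + q + q^{3}}$ ($U{\left(q \right)} = \sqrt{\left(4 + q q^{2}\right) + q} = \sqrt{\left(4 + q^{3}\right) + q} = \sqrt{4 + q + q^{3}}$)
$\sqrt{f{\left(2 \right)} + \frac{-767 + U{\left(-34 \right)}}{-164 - 930}} = \sqrt{2 + \frac{-767 + \sqrt{4 - 34 + \left(-34\right)^{3}}}{-164 - 930}} = \sqrt{2 + \frac{-767 + \sqrt{4 - 34 - 39304}}{-1094}} = \sqrt{2 + \left(-767 + \sqrt{-39334}\right) \left(- \frac{1}{1094}\right)} = \sqrt{2 + \left(-767 + i \sqrt{39334}\right) \left(- \frac{1}{1094}\right)} = \sqrt{2 + \left(\frac{767}{1094} - \frac{i \sqrt{39334}}{1094}\right)} = \sqrt{\frac{2955}{1094} - \frac{i \sqrt{39334}}{1094}}$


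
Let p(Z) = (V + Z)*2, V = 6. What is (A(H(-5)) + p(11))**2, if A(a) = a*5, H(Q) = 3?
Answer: 2401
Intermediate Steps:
p(Z) = 12 + 2*Z (p(Z) = (6 + Z)*2 = 12 + 2*Z)
A(a) = 5*a
(A(H(-5)) + p(11))**2 = (5*3 + (12 + 2*11))**2 = (15 + (12 + 22))**2 = (15 + 34)**2 = 49**2 = 2401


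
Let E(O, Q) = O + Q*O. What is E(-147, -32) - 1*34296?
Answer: -29739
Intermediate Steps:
E(O, Q) = O + O*Q
E(-147, -32) - 1*34296 = -147*(1 - 32) - 1*34296 = -147*(-31) - 34296 = 4557 - 34296 = -29739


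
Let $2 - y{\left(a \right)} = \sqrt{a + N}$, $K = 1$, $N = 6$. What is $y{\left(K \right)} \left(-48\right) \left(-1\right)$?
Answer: $96 - 48 \sqrt{7} \approx -30.996$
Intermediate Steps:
$y{\left(a \right)} = 2 - \sqrt{6 + a}$ ($y{\left(a \right)} = 2 - \sqrt{a + 6} = 2 - \sqrt{6 + a}$)
$y{\left(K \right)} \left(-48\right) \left(-1\right) = \left(2 - \sqrt{6 + 1}\right) \left(-48\right) \left(-1\right) = \left(2 - \sqrt{7}\right) \left(-48\right) \left(-1\right) = \left(-96 + 48 \sqrt{7}\right) \left(-1\right) = 96 - 48 \sqrt{7}$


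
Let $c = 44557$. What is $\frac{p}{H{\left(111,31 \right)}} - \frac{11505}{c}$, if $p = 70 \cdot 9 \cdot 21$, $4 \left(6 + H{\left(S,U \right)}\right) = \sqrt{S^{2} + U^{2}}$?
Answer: $\frac{28222386015}{283070621} + \frac{26460 \sqrt{13282}}{6353} \approx 579.7$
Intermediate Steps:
$H{\left(S,U \right)} = -6 + \frac{\sqrt{S^{2} + U^{2}}}{4}$
$p = 13230$ ($p = 630 \cdot 21 = 13230$)
$\frac{p}{H{\left(111,31 \right)}} - \frac{11505}{c} = \frac{13230}{-6 + \frac{\sqrt{111^{2} + 31^{2}}}{4}} - \frac{11505}{44557} = \frac{13230}{-6 + \frac{\sqrt{12321 + 961}}{4}} - \frac{11505}{44557} = \frac{13230}{-6 + \frac{\sqrt{13282}}{4}} - \frac{11505}{44557} = - \frac{11505}{44557} + \frac{13230}{-6 + \frac{\sqrt{13282}}{4}}$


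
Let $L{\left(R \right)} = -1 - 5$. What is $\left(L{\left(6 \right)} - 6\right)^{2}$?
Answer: $144$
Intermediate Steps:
$L{\left(R \right)} = -6$ ($L{\left(R \right)} = -1 - 5 = -6$)
$\left(L{\left(6 \right)} - 6\right)^{2} = \left(-6 - 6\right)^{2} = \left(-12\right)^{2} = 144$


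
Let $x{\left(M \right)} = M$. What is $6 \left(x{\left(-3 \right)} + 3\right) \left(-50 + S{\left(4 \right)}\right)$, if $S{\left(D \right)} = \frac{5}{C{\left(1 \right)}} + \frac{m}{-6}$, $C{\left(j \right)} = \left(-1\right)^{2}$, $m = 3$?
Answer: $0$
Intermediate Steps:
$C{\left(j \right)} = 1$
$S{\left(D \right)} = \frac{9}{2}$ ($S{\left(D \right)} = \frac{5}{1} + \frac{3}{-6} = 5 \cdot 1 + 3 \left(- \frac{1}{6}\right) = 5 - \frac{1}{2} = \frac{9}{2}$)
$6 \left(x{\left(-3 \right)} + 3\right) \left(-50 + S{\left(4 \right)}\right) = 6 \left(-3 + 3\right) \left(-50 + \frac{9}{2}\right) = 6 \cdot 0 \left(- \frac{91}{2}\right) = 0 \left(- \frac{91}{2}\right) = 0$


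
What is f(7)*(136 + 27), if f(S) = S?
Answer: 1141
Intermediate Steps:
f(7)*(136 + 27) = 7*(136 + 27) = 7*163 = 1141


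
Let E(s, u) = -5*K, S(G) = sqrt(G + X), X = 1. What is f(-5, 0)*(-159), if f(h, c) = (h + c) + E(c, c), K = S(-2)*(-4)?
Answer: 795 - 3180*I ≈ 795.0 - 3180.0*I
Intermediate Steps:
S(G) = sqrt(1 + G) (S(G) = sqrt(G + 1) = sqrt(1 + G))
K = -4*I (K = sqrt(1 - 2)*(-4) = sqrt(-1)*(-4) = I*(-4) = -4*I ≈ -4.0*I)
E(s, u) = 20*I (E(s, u) = -(-20)*I = 20*I)
f(h, c) = c + h + 20*I (f(h, c) = (h + c) + 20*I = (c + h) + 20*I = c + h + 20*I)
f(-5, 0)*(-159) = (0 - 5 + 20*I)*(-159) = (-5 + 20*I)*(-159) = 795 - 3180*I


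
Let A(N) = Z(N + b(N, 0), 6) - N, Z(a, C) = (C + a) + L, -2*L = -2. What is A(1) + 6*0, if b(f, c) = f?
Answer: 8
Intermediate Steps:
L = 1 (L = -½*(-2) = 1)
Z(a, C) = 1 + C + a (Z(a, C) = (C + a) + 1 = 1 + C + a)
A(N) = 7 + N (A(N) = (1 + 6 + (N + N)) - N = (1 + 6 + 2*N) - N = (7 + 2*N) - N = 7 + N)
A(1) + 6*0 = (7 + 1) + 6*0 = 8 + 0 = 8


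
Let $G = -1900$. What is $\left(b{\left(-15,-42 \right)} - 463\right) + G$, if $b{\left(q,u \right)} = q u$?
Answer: $-1733$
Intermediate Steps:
$\left(b{\left(-15,-42 \right)} - 463\right) + G = \left(\left(-15\right) \left(-42\right) - 463\right) - 1900 = \left(630 - 463\right) - 1900 = 167 - 1900 = -1733$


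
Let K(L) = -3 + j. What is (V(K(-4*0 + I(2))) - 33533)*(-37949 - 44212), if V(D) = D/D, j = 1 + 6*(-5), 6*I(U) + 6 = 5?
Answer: 2755022652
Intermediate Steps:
I(U) = -⅙ (I(U) = -1 + (⅙)*5 = -1 + ⅚ = -⅙)
j = -29 (j = 1 - 30 = -29)
K(L) = -32 (K(L) = -3 - 29 = -32)
V(D) = 1
(V(K(-4*0 + I(2))) - 33533)*(-37949 - 44212) = (1 - 33533)*(-37949 - 44212) = -33532*(-82161) = 2755022652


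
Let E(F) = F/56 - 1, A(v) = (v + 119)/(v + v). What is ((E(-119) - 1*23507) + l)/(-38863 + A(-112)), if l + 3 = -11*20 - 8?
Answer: 759716/1243617 ≈ 0.61089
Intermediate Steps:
l = -231 (l = -3 + (-11*20 - 8) = -3 + (-220 - 8) = -3 - 228 = -231)
A(v) = (119 + v)/(2*v) (A(v) = (119 + v)/((2*v)) = (119 + v)*(1/(2*v)) = (119 + v)/(2*v))
E(F) = -1 + F/56 (E(F) = F*(1/56) - 1 = F/56 - 1 = -1 + F/56)
((E(-119) - 1*23507) + l)/(-38863 + A(-112)) = (((-1 + (1/56)*(-119)) - 1*23507) - 231)/(-38863 + (½)*(119 - 112)/(-112)) = (((-1 - 17/8) - 23507) - 231)/(-38863 + (½)*(-1/112)*7) = ((-25/8 - 23507) - 231)/(-38863 - 1/32) = (-188081/8 - 231)/(-1243617/32) = -189929/8*(-32/1243617) = 759716/1243617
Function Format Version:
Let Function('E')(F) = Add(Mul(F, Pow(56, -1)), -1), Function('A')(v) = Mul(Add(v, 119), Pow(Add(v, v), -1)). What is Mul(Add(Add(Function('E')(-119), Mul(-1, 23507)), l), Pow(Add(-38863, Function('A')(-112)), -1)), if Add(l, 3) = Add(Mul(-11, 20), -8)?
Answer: Rational(759716, 1243617) ≈ 0.61089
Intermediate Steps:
l = -231 (l = Add(-3, Add(Mul(-11, 20), -8)) = Add(-3, Add(-220, -8)) = Add(-3, -228) = -231)
Function('A')(v) = Mul(Rational(1, 2), Pow(v, -1), Add(119, v)) (Function('A')(v) = Mul(Add(119, v), Pow(Mul(2, v), -1)) = Mul(Add(119, v), Mul(Rational(1, 2), Pow(v, -1))) = Mul(Rational(1, 2), Pow(v, -1), Add(119, v)))
Function('E')(F) = Add(-1, Mul(Rational(1, 56), F)) (Function('E')(F) = Add(Mul(F, Rational(1, 56)), -1) = Add(Mul(Rational(1, 56), F), -1) = Add(-1, Mul(Rational(1, 56), F)))
Mul(Add(Add(Function('E')(-119), Mul(-1, 23507)), l), Pow(Add(-38863, Function('A')(-112)), -1)) = Mul(Add(Add(Add(-1, Mul(Rational(1, 56), -119)), Mul(-1, 23507)), -231), Pow(Add(-38863, Mul(Rational(1, 2), Pow(-112, -1), Add(119, -112))), -1)) = Mul(Add(Add(Add(-1, Rational(-17, 8)), -23507), -231), Pow(Add(-38863, Mul(Rational(1, 2), Rational(-1, 112), 7)), -1)) = Mul(Add(Add(Rational(-25, 8), -23507), -231), Pow(Add(-38863, Rational(-1, 32)), -1)) = Mul(Add(Rational(-188081, 8), -231), Pow(Rational(-1243617, 32), -1)) = Mul(Rational(-189929, 8), Rational(-32, 1243617)) = Rational(759716, 1243617)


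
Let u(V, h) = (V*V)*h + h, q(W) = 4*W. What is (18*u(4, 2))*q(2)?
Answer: 4896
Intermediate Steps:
u(V, h) = h + h*V**2 (u(V, h) = V**2*h + h = h*V**2 + h = h + h*V**2)
(18*u(4, 2))*q(2) = (18*(2*(1 + 4**2)))*(4*2) = (18*(2*(1 + 16)))*8 = (18*(2*17))*8 = (18*34)*8 = 612*8 = 4896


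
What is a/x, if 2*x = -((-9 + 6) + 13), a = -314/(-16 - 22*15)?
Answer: -157/865 ≈ -0.18150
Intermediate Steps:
a = 157/173 (a = -314/(-16 - 330) = -314/(-346) = -314*(-1/346) = 157/173 ≈ 0.90751)
x = -5 (x = (-((-9 + 6) + 13))/2 = (-(-3 + 13))/2 = (-1*10)/2 = (½)*(-10) = -5)
a/x = (157/173)/(-5) = -⅕*157/173 = -157/865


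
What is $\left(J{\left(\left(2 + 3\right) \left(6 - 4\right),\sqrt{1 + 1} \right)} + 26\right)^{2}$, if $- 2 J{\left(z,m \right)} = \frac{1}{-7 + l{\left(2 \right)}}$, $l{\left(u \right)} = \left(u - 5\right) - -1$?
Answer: $\frac{219961}{324} \approx 678.89$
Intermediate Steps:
$l{\left(u \right)} = -4 + u$ ($l{\left(u \right)} = \left(-5 + u\right) + 1 = -4 + u$)
$J{\left(z,m \right)} = \frac{1}{18}$ ($J{\left(z,m \right)} = - \frac{1}{2 \left(-7 + \left(-4 + 2\right)\right)} = - \frac{1}{2 \left(-7 - 2\right)} = - \frac{1}{2 \left(-9\right)} = \left(- \frac{1}{2}\right) \left(- \frac{1}{9}\right) = \frac{1}{18}$)
$\left(J{\left(\left(2 + 3\right) \left(6 - 4\right),\sqrt{1 + 1} \right)} + 26\right)^{2} = \left(\frac{1}{18} + 26\right)^{2} = \left(\frac{469}{18}\right)^{2} = \frac{219961}{324}$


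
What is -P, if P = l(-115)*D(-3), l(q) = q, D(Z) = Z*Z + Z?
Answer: 690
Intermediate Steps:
D(Z) = Z + Z² (D(Z) = Z² + Z = Z + Z²)
P = -690 (P = -(-345)*(1 - 3) = -(-345)*(-2) = -115*6 = -690)
-P = -1*(-690) = 690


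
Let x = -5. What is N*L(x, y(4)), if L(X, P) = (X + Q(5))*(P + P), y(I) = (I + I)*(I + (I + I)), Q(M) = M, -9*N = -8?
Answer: 0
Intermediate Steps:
N = 8/9 (N = -⅑*(-8) = 8/9 ≈ 0.88889)
y(I) = 6*I² (y(I) = (2*I)*(I + 2*I) = (2*I)*(3*I) = 6*I²)
L(X, P) = 2*P*(5 + X) (L(X, P) = (X + 5)*(P + P) = (5 + X)*(2*P) = 2*P*(5 + X))
N*L(x, y(4)) = 8*(2*(6*4²)*(5 - 5))/9 = 8*(2*(6*16)*0)/9 = 8*(2*96*0)/9 = (8/9)*0 = 0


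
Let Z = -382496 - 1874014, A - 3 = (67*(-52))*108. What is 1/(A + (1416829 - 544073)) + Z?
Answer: -1120327880369/496487 ≈ -2.2565e+6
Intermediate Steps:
A = -376269 (A = 3 + (67*(-52))*108 = 3 - 3484*108 = 3 - 376272 = -376269)
Z = -2256510
1/(A + (1416829 - 544073)) + Z = 1/(-376269 + (1416829 - 544073)) - 2256510 = 1/(-376269 + 872756) - 2256510 = 1/496487 - 2256510 = -1120327880369/496487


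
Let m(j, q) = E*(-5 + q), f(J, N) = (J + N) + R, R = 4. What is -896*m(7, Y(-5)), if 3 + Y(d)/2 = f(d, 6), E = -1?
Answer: -896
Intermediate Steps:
f(J, N) = 4 + J + N (f(J, N) = (J + N) + 4 = 4 + J + N)
Y(d) = 14 + 2*d (Y(d) = -6 + 2*(4 + d + 6) = -6 + 2*(10 + d) = -6 + (20 + 2*d) = 14 + 2*d)
m(j, q) = 5 - q (m(j, q) = -(-5 + q) = 5 - q)
-896*m(7, Y(-5)) = -896*(5 - (14 + 2*(-5))) = -896*(5 - (14 - 10)) = -896*(5 - 1*4) = -896*(5 - 4) = -896*1 = -896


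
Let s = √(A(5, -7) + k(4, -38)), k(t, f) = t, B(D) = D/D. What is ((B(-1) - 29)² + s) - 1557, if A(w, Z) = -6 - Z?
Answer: -773 + √5 ≈ -770.76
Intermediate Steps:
B(D) = 1
s = √5 (s = √((-6 - 1*(-7)) + 4) = √((-6 + 7) + 4) = √(1 + 4) = √5 ≈ 2.2361)
((B(-1) - 29)² + s) - 1557 = ((1 - 29)² + √5) - 1557 = ((-28)² + √5) - 1557 = (784 + √5) - 1557 = -773 + √5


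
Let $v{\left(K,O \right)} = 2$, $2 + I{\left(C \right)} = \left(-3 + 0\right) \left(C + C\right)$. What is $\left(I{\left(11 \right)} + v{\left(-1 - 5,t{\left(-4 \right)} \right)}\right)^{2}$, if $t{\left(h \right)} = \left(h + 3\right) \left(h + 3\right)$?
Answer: $4356$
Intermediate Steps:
$t{\left(h \right)} = \left(3 + h\right)^{2}$ ($t{\left(h \right)} = \left(3 + h\right) \left(3 + h\right) = \left(3 + h\right)^{2}$)
$I{\left(C \right)} = -2 - 6 C$ ($I{\left(C \right)} = -2 + \left(-3 + 0\right) \left(C + C\right) = -2 - 3 \cdot 2 C = -2 - 6 C$)
$\left(I{\left(11 \right)} + v{\left(-1 - 5,t{\left(-4 \right)} \right)}\right)^{2} = \left(\left(-2 - 66\right) + 2\right)^{2} = \left(-68 + 2\right)^{2} = \left(-66\right)^{2} = 4356$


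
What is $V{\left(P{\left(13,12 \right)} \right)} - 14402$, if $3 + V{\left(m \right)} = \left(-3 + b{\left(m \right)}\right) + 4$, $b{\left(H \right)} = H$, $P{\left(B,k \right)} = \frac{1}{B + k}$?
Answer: $- \frac{360099}{25} \approx -14404.0$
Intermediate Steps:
$V{\left(m \right)} = -2 + m$ ($V{\left(m \right)} = -3 + \left(\left(-3 + m\right) + 4\right) = -3 + \left(1 + m\right) = -2 + m$)
$V{\left(P{\left(13,12 \right)} \right)} - 14402 = \left(-2 + \frac{1}{13 + 12}\right) - 14402 = \left(-2 + \frac{1}{25}\right) - 14402 = - \frac{49}{25} - 14402 = - \frac{360099}{25}$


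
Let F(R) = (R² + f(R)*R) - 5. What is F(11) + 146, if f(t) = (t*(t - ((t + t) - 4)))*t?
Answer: -9055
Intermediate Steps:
f(t) = t²*(4 - t) (f(t) = (t*(t - (2*t - 4)))*t = (t*(t - (-4 + 2*t)))*t = (t*(t + (4 - 2*t)))*t = (t*(4 - t))*t = t²*(4 - t))
F(R) = -5 + R² + R³*(4 - R) (F(R) = (R² + (R²*(4 - R))*R) - 5 = (R² + R³*(4 - R)) - 5 = -5 + R² + R³*(4 - R))
F(11) + 146 = (-5 + 11² + 11³*(4 - 1*11)) + 146 = (-5 + 121 + 1331*(4 - 11)) + 146 = (-5 + 121 + 1331*(-7)) + 146 = (-5 + 121 - 9317) + 146 = -9201 + 146 = -9055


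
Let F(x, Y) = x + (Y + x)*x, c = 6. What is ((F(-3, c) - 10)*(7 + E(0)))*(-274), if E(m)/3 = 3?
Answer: 96448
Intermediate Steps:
F(x, Y) = x + x*(Y + x)
E(m) = 9 (E(m) = 3*3 = 9)
((F(-3, c) - 10)*(7 + E(0)))*(-274) = ((-3*(1 + 6 - 3) - 10)*(7 + 9))*(-274) = ((-3*4 - 10)*16)*(-274) = ((-12 - 10)*16)*(-274) = -22*16*(-274) = -352*(-274) = 96448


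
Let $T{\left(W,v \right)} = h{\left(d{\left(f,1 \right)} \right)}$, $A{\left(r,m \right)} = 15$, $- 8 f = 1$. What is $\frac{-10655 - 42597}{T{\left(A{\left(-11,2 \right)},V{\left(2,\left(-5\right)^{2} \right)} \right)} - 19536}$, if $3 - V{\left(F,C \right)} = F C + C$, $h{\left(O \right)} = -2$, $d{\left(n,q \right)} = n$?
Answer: $\frac{26626}{9769} \approx 2.7256$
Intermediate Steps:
$f = - \frac{1}{8}$ ($f = \left(- \frac{1}{8}\right) 1 = - \frac{1}{8} \approx -0.125$)
$V{\left(F,C \right)} = 3 - C - C F$ ($V{\left(F,C \right)} = 3 - \left(F C + C\right) = 3 - \left(C F + C\right) = 3 - \left(C + C F\right) = 3 - C - C F$)
$T{\left(W,v \right)} = -2$
$\frac{-10655 - 42597}{T{\left(A{\left(-11,2 \right)},V{\left(2,\left(-5\right)^{2} \right)} \right)} - 19536} = \frac{-10655 - 42597}{-2 - 19536} = - \frac{53252}{-19538} = \left(-53252\right) \left(- \frac{1}{19538}\right) = \frac{26626}{9769}$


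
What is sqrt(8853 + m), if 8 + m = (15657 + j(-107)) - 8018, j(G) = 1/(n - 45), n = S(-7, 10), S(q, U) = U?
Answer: sqrt(20192865)/35 ≈ 128.39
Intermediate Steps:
n = 10
j(G) = -1/35 (j(G) = 1/(10 - 45) = 1/(-35) = -1/35)
m = 267084/35 (m = -8 + ((15657 - 1/35) - 8018) = -8 + (547994/35 - 8018) = -8 + 267364/35 = 267084/35 ≈ 7631.0)
sqrt(8853 + m) = sqrt(8853 + 267084/35) = sqrt(576939/35) = sqrt(20192865)/35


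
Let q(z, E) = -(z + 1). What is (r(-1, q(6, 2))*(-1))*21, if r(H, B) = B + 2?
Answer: 105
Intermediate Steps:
q(z, E) = -1 - z (q(z, E) = -(1 + z) = -1 - z)
r(H, B) = 2 + B
(r(-1, q(6, 2))*(-1))*21 = ((2 + (-1 - 1*6))*(-1))*21 = ((2 + (-1 - 6))*(-1))*21 = ((2 - 7)*(-1))*21 = -5*(-1)*21 = 5*21 = 105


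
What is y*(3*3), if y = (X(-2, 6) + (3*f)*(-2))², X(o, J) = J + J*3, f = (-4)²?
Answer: 46656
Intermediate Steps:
f = 16
X(o, J) = 4*J (X(o, J) = J + 3*J = 4*J)
y = 5184 (y = (4*6 + (3*16)*(-2))² = (24 + 48*(-2))² = (24 - 96)² = (-72)² = 5184)
y*(3*3) = 5184*(3*3) = 5184*9 = 46656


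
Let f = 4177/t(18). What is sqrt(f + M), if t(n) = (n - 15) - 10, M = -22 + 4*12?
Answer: I*sqrt(27965)/7 ≈ 23.89*I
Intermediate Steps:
M = 26 (M = -22 + 48 = 26)
t(n) = -25 + n (t(n) = (-15 + n) - 10 = -25 + n)
f = -4177/7 (f = 4177/(-25 + 18) = 4177/(-7) = 4177*(-1/7) = -4177/7 ≈ -596.71)
sqrt(f + M) = sqrt(-4177/7 + 26) = sqrt(-3995/7) = I*sqrt(27965)/7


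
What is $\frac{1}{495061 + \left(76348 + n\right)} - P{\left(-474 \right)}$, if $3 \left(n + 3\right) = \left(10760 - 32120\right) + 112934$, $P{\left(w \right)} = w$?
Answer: $\frac{855945411}{1805792} \approx 474.0$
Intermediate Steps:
$n = \frac{91565}{3}$ ($n = -3 + \frac{\left(10760 - 32120\right) + 112934}{3} = -3 + \frac{-21360 + 112934}{3} = -3 + \frac{1}{3} \cdot 91574 = -3 + \frac{91574}{3} = \frac{91565}{3} \approx 30522.0$)
$\frac{1}{495061 + \left(76348 + n\right)} - P{\left(-474 \right)} = \frac{1}{495061 + \left(76348 + \frac{91565}{3}\right)} - -474 = \frac{1}{495061 + \frac{320609}{3}} + 474 = \frac{1}{\frac{1805792}{3}} + 474 = \frac{3}{1805792} + 474 = \frac{855945411}{1805792}$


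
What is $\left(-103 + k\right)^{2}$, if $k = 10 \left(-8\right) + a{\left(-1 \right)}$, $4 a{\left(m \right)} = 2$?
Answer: $\frac{133225}{4} \approx 33306.0$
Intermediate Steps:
$a{\left(m \right)} = \frac{1}{2}$ ($a{\left(m \right)} = \frac{1}{4} \cdot 2 = \frac{1}{2}$)
$k = - \frac{159}{2}$ ($k = 10 \left(-8\right) + \frac{1}{2} = -80 + \frac{1}{2} = - \frac{159}{2} \approx -79.5$)
$\left(-103 + k\right)^{2} = \left(-103 - \frac{159}{2}\right)^{2} = \left(- \frac{365}{2}\right)^{2} = \frac{133225}{4}$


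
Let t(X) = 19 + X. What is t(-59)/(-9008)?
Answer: 5/1126 ≈ 0.0044405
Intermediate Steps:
t(-59)/(-9008) = (19 - 59)/(-9008) = -40*(-1/9008) = 5/1126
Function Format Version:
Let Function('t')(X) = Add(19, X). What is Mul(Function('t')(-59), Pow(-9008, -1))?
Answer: Rational(5, 1126) ≈ 0.0044405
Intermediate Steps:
Mul(Function('t')(-59), Pow(-9008, -1)) = Mul(Add(19, -59), Pow(-9008, -1)) = Mul(-40, Rational(-1, 9008)) = Rational(5, 1126)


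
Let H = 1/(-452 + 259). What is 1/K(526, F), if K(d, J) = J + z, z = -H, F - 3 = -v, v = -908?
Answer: 193/175824 ≈ 0.0010977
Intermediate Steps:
H = -1/193 (H = 1/(-193) = -1/193 ≈ -0.0051813)
F = 911 (F = 3 - 1*(-908) = 3 + 908 = 911)
z = 1/193 (z = -1*(-1/193) = 1/193 ≈ 0.0051813)
K(d, J) = 1/193 + J (K(d, J) = J + 1/193 = 1/193 + J)
1/K(526, F) = 1/(1/193 + 911) = 1/(175824/193) = 193/175824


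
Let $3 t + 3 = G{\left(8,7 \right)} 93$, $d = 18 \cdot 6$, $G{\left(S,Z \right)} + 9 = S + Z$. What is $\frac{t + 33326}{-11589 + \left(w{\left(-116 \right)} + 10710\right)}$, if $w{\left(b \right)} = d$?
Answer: $- \frac{33511}{771} \approx -43.464$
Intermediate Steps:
$G{\left(S,Z \right)} = -9 + S + Z$ ($G{\left(S,Z \right)} = -9 + \left(S + Z\right) = -9 + S + Z$)
$d = 108$
$w{\left(b \right)} = 108$
$t = 185$ ($t = -1 + \frac{\left(-9 + 8 + 7\right) 93}{3} = -1 + \frac{6 \cdot 93}{3} = -1 + \frac{1}{3} \cdot 558 = -1 + 186 = 185$)
$\frac{t + 33326}{-11589 + \left(w{\left(-116 \right)} + 10710\right)} = \frac{185 + 33326}{-11589 + \left(108 + 10710\right)} = \frac{33511}{-11589 + 10818} = \frac{33511}{-771} = 33511 \left(- \frac{1}{771}\right) = - \frac{33511}{771}$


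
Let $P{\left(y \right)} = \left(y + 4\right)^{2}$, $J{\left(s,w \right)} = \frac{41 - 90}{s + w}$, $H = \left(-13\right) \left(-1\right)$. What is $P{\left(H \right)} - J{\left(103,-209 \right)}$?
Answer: $\frac{30585}{106} \approx 288.54$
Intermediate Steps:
$H = 13$
$J{\left(s,w \right)} = - \frac{49}{s + w}$
$P{\left(y \right)} = \left(4 + y\right)^{2}$
$P{\left(H \right)} - J{\left(103,-209 \right)} = \left(4 + 13\right)^{2} - - \frac{49}{103 - 209} = 17^{2} - - \frac{49}{-106} = 289 - \left(-49\right) \left(- \frac{1}{106}\right) = 289 - \frac{49}{106} = \frac{30585}{106}$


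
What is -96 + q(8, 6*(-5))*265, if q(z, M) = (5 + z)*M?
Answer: -103446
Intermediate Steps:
q(z, M) = M*(5 + z)
-96 + q(8, 6*(-5))*265 = -96 + ((6*(-5))*(5 + 8))*265 = -96 - 30*13*265 = -96 - 390*265 = -96 - 103350 = -103446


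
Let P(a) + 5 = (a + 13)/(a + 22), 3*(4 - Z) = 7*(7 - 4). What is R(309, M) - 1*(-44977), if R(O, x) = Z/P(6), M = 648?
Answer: 5442301/121 ≈ 44978.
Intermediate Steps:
Z = -3 (Z = 4 - 7*(7 - 4)/3 = 4 - 7*3/3 = 4 - 1/3*21 = 4 - 7 = -3)
P(a) = -5 + (13 + a)/(22 + a) (P(a) = -5 + (a + 13)/(a + 22) = -5 + (13 + a)/(22 + a))
R(O, x) = 84/121 (R(O, x) = -3*(22 + 6)/(-97 - 4*6) = -3*28/(-97 - 24) = -3/((1/28)*(-121)) = -3/(-121/28) = -3*(-28/121) = 84/121)
R(309, M) - 1*(-44977) = 84/121 - 1*(-44977) = 84/121 + 44977 = 5442301/121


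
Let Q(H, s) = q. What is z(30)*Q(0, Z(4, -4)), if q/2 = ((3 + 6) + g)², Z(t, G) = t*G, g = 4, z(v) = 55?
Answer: 18590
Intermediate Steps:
Z(t, G) = G*t
q = 338 (q = 2*((3 + 6) + 4)² = 2*(9 + 4)² = 2*13² = 2*169 = 338)
Q(H, s) = 338
z(30)*Q(0, Z(4, -4)) = 55*338 = 18590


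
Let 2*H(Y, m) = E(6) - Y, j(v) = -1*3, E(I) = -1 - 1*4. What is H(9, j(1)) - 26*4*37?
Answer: -3855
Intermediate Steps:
E(I) = -5 (E(I) = -1 - 4 = -5)
j(v) = -3
H(Y, m) = -5/2 - Y/2 (H(Y, m) = (-5 - Y)/2 = -5/2 - Y/2)
H(9, j(1)) - 26*4*37 = (-5/2 - 1/2*9) - 26*4*37 = (-5/2 - 9/2) - 104*37 = -7 - 3848 = -3855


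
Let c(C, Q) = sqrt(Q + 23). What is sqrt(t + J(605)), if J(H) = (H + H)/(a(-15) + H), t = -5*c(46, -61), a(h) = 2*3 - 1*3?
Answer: sqrt(11495 - 28880*I*sqrt(38))/76 ≈ 4.0544 - 3.8011*I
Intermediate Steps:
c(C, Q) = sqrt(23 + Q)
a(h) = 3 (a(h) = 6 - 3 = 3)
t = -5*I*sqrt(38) (t = -5*sqrt(23 - 61) = -5*I*sqrt(38) ≈ -30.822*I)
J(H) = 2*H/(3 + H) (J(H) = (H + H)/(3 + H) = (2*H)/(3 + H) = 2*H/(3 + H))
sqrt(t + J(605)) = sqrt(-5*I*sqrt(38) + 2*605/(3 + 605)) = sqrt(-5*I*sqrt(38) + 2*605/608) = sqrt(-5*I*sqrt(38) + 2*605*(1/608)) = sqrt(-5*I*sqrt(38) + 605/304) = sqrt(605/304 - 5*I*sqrt(38))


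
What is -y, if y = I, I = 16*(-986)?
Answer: 15776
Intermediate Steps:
I = -15776
y = -15776
-y = -1*(-15776) = 15776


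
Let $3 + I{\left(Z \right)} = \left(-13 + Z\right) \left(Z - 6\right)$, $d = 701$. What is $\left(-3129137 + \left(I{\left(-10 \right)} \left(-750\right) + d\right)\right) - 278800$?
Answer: $-3680986$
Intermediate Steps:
$I{\left(Z \right)} = -3 + \left(-13 + Z\right) \left(-6 + Z\right)$ ($I{\left(Z \right)} = -3 + \left(-13 + Z\right) \left(Z - 6\right) = -3 + \left(-13 + Z\right) \left(-6 + Z\right)$)
$\left(-3129137 + \left(I{\left(-10 \right)} \left(-750\right) + d\right)\right) - 278800 = \left(-3129137 + \left(\left(75 + \left(-10\right)^{2} - -190\right) \left(-750\right) + 701\right)\right) - 278800 = \left(-3129137 + \left(\left(75 + 100 + 190\right) \left(-750\right) + 701\right)\right) + \left(-1676617 + 1397817\right) = \left(-3129137 + \left(365 \left(-750\right) + 701\right)\right) - 278800 = \left(-3129137 + \left(-273750 + 701\right)\right) - 278800 = \left(-3129137 - 273049\right) - 278800 = -3402186 - 278800 = -3680986$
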